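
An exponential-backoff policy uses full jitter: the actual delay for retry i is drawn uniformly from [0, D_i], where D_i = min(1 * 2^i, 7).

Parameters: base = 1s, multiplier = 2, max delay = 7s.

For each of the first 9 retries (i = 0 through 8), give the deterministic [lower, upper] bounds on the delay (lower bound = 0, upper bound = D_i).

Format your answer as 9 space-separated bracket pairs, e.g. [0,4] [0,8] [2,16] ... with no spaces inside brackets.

Computing bounds per retry:
  i=0: D_i=min(1*2^0,7)=1, bounds=[0,1]
  i=1: D_i=min(1*2^1,7)=2, bounds=[0,2]
  i=2: D_i=min(1*2^2,7)=4, bounds=[0,4]
  i=3: D_i=min(1*2^3,7)=7, bounds=[0,7]
  i=4: D_i=min(1*2^4,7)=7, bounds=[0,7]
  i=5: D_i=min(1*2^5,7)=7, bounds=[0,7]
  i=6: D_i=min(1*2^6,7)=7, bounds=[0,7]
  i=7: D_i=min(1*2^7,7)=7, bounds=[0,7]
  i=8: D_i=min(1*2^8,7)=7, bounds=[0,7]

Answer: [0,1] [0,2] [0,4] [0,7] [0,7] [0,7] [0,7] [0,7] [0,7]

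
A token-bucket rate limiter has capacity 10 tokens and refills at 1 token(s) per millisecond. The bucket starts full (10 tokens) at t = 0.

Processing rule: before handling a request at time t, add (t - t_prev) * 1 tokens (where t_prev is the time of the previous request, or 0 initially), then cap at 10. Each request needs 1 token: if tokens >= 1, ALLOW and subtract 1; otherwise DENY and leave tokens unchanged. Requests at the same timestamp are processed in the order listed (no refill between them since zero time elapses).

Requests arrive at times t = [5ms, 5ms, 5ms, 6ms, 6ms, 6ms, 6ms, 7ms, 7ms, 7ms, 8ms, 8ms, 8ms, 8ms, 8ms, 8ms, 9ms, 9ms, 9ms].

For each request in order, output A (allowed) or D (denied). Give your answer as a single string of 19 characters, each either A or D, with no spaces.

Answer: AAAAAAAAAAAAADDDADD

Derivation:
Simulating step by step:
  req#1 t=5ms: ALLOW
  req#2 t=5ms: ALLOW
  req#3 t=5ms: ALLOW
  req#4 t=6ms: ALLOW
  req#5 t=6ms: ALLOW
  req#6 t=6ms: ALLOW
  req#7 t=6ms: ALLOW
  req#8 t=7ms: ALLOW
  req#9 t=7ms: ALLOW
  req#10 t=7ms: ALLOW
  req#11 t=8ms: ALLOW
  req#12 t=8ms: ALLOW
  req#13 t=8ms: ALLOW
  req#14 t=8ms: DENY
  req#15 t=8ms: DENY
  req#16 t=8ms: DENY
  req#17 t=9ms: ALLOW
  req#18 t=9ms: DENY
  req#19 t=9ms: DENY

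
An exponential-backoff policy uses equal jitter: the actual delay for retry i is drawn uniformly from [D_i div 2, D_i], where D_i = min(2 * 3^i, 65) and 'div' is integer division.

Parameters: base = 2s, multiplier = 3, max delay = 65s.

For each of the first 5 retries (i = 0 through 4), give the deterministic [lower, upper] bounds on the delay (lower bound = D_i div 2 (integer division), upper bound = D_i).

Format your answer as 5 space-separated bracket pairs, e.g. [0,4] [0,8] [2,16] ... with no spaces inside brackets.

Answer: [1,2] [3,6] [9,18] [27,54] [32,65]

Derivation:
Computing bounds per retry:
  i=0: D_i=min(2*3^0,65)=2, bounds=[1,2]
  i=1: D_i=min(2*3^1,65)=6, bounds=[3,6]
  i=2: D_i=min(2*3^2,65)=18, bounds=[9,18]
  i=3: D_i=min(2*3^3,65)=54, bounds=[27,54]
  i=4: D_i=min(2*3^4,65)=65, bounds=[32,65]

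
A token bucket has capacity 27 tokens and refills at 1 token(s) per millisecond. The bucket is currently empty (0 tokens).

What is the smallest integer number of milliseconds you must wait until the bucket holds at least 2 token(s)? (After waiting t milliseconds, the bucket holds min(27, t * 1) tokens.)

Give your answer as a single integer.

Answer: 2

Derivation:
Need t * 1 >= 2, so t >= 2/1.
Smallest integer t = ceil(2/1) = 2.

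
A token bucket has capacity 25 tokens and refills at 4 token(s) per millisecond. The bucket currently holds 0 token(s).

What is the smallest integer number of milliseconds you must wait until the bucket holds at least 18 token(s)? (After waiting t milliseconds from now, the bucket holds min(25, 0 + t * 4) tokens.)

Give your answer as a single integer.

Answer: 5

Derivation:
Need 0 + t * 4 >= 18, so t >= 18/4.
Smallest integer t = ceil(18/4) = 5.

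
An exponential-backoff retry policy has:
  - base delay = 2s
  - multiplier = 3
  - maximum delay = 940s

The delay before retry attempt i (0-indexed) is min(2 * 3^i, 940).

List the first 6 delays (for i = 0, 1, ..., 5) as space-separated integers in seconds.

Computing each delay:
  i=0: min(2*3^0, 940) = 2
  i=1: min(2*3^1, 940) = 6
  i=2: min(2*3^2, 940) = 18
  i=3: min(2*3^3, 940) = 54
  i=4: min(2*3^4, 940) = 162
  i=5: min(2*3^5, 940) = 486

Answer: 2 6 18 54 162 486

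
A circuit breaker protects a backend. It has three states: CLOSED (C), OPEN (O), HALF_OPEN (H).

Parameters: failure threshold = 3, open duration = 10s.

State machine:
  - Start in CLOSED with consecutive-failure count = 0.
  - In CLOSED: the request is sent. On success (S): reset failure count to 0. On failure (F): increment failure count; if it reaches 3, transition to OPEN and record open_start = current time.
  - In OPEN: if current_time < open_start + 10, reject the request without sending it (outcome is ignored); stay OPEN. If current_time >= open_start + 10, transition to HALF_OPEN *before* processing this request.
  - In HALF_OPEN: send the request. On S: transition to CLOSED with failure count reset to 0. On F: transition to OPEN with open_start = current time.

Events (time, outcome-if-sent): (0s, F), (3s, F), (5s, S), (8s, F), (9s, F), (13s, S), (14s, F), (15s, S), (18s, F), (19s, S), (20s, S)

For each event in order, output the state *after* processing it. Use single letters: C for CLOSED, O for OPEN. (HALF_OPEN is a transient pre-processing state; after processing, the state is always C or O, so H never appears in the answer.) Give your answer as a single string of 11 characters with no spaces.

Answer: CCCCCCCCCCC

Derivation:
State after each event:
  event#1 t=0s outcome=F: state=CLOSED
  event#2 t=3s outcome=F: state=CLOSED
  event#3 t=5s outcome=S: state=CLOSED
  event#4 t=8s outcome=F: state=CLOSED
  event#5 t=9s outcome=F: state=CLOSED
  event#6 t=13s outcome=S: state=CLOSED
  event#7 t=14s outcome=F: state=CLOSED
  event#8 t=15s outcome=S: state=CLOSED
  event#9 t=18s outcome=F: state=CLOSED
  event#10 t=19s outcome=S: state=CLOSED
  event#11 t=20s outcome=S: state=CLOSED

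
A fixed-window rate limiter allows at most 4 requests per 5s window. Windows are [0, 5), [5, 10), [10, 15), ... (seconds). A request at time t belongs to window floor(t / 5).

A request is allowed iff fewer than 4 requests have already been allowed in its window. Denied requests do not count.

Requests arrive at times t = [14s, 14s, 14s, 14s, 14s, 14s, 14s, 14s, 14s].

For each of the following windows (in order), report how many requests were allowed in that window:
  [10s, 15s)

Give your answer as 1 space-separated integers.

Answer: 4

Derivation:
Processing requests:
  req#1 t=14s (window 2): ALLOW
  req#2 t=14s (window 2): ALLOW
  req#3 t=14s (window 2): ALLOW
  req#4 t=14s (window 2): ALLOW
  req#5 t=14s (window 2): DENY
  req#6 t=14s (window 2): DENY
  req#7 t=14s (window 2): DENY
  req#8 t=14s (window 2): DENY
  req#9 t=14s (window 2): DENY

Allowed counts by window: 4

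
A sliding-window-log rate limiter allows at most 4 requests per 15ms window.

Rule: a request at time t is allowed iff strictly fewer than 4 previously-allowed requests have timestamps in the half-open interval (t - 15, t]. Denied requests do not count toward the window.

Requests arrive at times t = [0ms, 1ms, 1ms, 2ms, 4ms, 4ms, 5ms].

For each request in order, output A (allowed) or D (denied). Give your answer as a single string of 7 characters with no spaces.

Tracking allowed requests in the window:
  req#1 t=0ms: ALLOW
  req#2 t=1ms: ALLOW
  req#3 t=1ms: ALLOW
  req#4 t=2ms: ALLOW
  req#5 t=4ms: DENY
  req#6 t=4ms: DENY
  req#7 t=5ms: DENY

Answer: AAAADDD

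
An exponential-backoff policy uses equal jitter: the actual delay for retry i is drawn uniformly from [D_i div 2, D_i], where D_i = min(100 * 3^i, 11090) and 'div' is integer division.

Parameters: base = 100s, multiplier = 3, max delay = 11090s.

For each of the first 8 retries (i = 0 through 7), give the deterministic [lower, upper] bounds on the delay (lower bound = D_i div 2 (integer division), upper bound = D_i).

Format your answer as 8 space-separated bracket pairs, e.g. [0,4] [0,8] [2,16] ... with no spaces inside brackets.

Computing bounds per retry:
  i=0: D_i=min(100*3^0,11090)=100, bounds=[50,100]
  i=1: D_i=min(100*3^1,11090)=300, bounds=[150,300]
  i=2: D_i=min(100*3^2,11090)=900, bounds=[450,900]
  i=3: D_i=min(100*3^3,11090)=2700, bounds=[1350,2700]
  i=4: D_i=min(100*3^4,11090)=8100, bounds=[4050,8100]
  i=5: D_i=min(100*3^5,11090)=11090, bounds=[5545,11090]
  i=6: D_i=min(100*3^6,11090)=11090, bounds=[5545,11090]
  i=7: D_i=min(100*3^7,11090)=11090, bounds=[5545,11090]

Answer: [50,100] [150,300] [450,900] [1350,2700] [4050,8100] [5545,11090] [5545,11090] [5545,11090]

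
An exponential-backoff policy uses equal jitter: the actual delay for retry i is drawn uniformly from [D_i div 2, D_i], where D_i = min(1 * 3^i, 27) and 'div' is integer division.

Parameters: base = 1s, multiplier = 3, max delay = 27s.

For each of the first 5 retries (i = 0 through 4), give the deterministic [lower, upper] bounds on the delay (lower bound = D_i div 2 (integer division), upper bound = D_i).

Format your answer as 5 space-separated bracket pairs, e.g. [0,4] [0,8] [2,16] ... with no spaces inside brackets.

Computing bounds per retry:
  i=0: D_i=min(1*3^0,27)=1, bounds=[0,1]
  i=1: D_i=min(1*3^1,27)=3, bounds=[1,3]
  i=2: D_i=min(1*3^2,27)=9, bounds=[4,9]
  i=3: D_i=min(1*3^3,27)=27, bounds=[13,27]
  i=4: D_i=min(1*3^4,27)=27, bounds=[13,27]

Answer: [0,1] [1,3] [4,9] [13,27] [13,27]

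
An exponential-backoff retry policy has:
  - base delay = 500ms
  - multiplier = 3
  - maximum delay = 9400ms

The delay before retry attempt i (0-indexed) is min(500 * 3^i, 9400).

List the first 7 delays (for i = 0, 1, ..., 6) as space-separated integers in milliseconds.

Answer: 500 1500 4500 9400 9400 9400 9400

Derivation:
Computing each delay:
  i=0: min(500*3^0, 9400) = 500
  i=1: min(500*3^1, 9400) = 1500
  i=2: min(500*3^2, 9400) = 4500
  i=3: min(500*3^3, 9400) = 9400
  i=4: min(500*3^4, 9400) = 9400
  i=5: min(500*3^5, 9400) = 9400
  i=6: min(500*3^6, 9400) = 9400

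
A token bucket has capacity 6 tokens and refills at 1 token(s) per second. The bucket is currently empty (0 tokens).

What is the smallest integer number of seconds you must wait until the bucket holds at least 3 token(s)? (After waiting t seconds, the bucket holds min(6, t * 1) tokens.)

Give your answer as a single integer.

Answer: 3

Derivation:
Need t * 1 >= 3, so t >= 3/1.
Smallest integer t = ceil(3/1) = 3.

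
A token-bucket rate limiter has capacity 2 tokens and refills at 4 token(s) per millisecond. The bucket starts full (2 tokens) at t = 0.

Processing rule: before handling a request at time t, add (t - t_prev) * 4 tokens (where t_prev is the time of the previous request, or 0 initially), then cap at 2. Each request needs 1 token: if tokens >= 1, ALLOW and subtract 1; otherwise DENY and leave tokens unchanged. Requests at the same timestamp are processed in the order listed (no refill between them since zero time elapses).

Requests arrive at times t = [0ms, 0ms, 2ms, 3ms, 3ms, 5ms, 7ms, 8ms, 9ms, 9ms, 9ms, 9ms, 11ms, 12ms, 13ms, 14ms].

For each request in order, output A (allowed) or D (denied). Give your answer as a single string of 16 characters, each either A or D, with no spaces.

Answer: AAAAAAAAAADDAAAA

Derivation:
Simulating step by step:
  req#1 t=0ms: ALLOW
  req#2 t=0ms: ALLOW
  req#3 t=2ms: ALLOW
  req#4 t=3ms: ALLOW
  req#5 t=3ms: ALLOW
  req#6 t=5ms: ALLOW
  req#7 t=7ms: ALLOW
  req#8 t=8ms: ALLOW
  req#9 t=9ms: ALLOW
  req#10 t=9ms: ALLOW
  req#11 t=9ms: DENY
  req#12 t=9ms: DENY
  req#13 t=11ms: ALLOW
  req#14 t=12ms: ALLOW
  req#15 t=13ms: ALLOW
  req#16 t=14ms: ALLOW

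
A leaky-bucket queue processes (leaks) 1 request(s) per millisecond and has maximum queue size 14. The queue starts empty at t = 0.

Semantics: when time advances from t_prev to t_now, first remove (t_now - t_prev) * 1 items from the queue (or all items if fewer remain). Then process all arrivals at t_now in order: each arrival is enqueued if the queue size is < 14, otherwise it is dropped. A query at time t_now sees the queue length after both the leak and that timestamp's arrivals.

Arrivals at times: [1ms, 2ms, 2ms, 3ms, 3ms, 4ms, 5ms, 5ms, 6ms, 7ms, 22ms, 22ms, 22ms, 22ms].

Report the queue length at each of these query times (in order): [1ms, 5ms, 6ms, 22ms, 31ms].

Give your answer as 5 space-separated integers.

Answer: 1 4 4 4 0

Derivation:
Queue lengths at query times:
  query t=1ms: backlog = 1
  query t=5ms: backlog = 4
  query t=6ms: backlog = 4
  query t=22ms: backlog = 4
  query t=31ms: backlog = 0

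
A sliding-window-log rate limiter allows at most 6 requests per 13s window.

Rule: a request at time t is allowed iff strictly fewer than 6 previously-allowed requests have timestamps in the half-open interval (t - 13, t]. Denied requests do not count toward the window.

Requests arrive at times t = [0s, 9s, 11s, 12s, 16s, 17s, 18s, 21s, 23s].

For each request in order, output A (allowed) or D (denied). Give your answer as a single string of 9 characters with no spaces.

Answer: AAAAAAADA

Derivation:
Tracking allowed requests in the window:
  req#1 t=0s: ALLOW
  req#2 t=9s: ALLOW
  req#3 t=11s: ALLOW
  req#4 t=12s: ALLOW
  req#5 t=16s: ALLOW
  req#6 t=17s: ALLOW
  req#7 t=18s: ALLOW
  req#8 t=21s: DENY
  req#9 t=23s: ALLOW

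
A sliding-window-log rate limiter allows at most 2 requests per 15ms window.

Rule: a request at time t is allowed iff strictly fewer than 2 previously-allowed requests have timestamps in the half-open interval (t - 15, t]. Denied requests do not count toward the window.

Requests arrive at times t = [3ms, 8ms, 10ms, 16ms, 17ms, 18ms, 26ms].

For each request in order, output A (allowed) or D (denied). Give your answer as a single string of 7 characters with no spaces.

Answer: AADDDAA

Derivation:
Tracking allowed requests in the window:
  req#1 t=3ms: ALLOW
  req#2 t=8ms: ALLOW
  req#3 t=10ms: DENY
  req#4 t=16ms: DENY
  req#5 t=17ms: DENY
  req#6 t=18ms: ALLOW
  req#7 t=26ms: ALLOW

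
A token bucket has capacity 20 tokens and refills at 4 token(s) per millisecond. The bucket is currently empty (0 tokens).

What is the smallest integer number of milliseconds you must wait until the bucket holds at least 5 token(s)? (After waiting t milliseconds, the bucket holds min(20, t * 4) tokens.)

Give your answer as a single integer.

Need t * 4 >= 5, so t >= 5/4.
Smallest integer t = ceil(5/4) = 2.

Answer: 2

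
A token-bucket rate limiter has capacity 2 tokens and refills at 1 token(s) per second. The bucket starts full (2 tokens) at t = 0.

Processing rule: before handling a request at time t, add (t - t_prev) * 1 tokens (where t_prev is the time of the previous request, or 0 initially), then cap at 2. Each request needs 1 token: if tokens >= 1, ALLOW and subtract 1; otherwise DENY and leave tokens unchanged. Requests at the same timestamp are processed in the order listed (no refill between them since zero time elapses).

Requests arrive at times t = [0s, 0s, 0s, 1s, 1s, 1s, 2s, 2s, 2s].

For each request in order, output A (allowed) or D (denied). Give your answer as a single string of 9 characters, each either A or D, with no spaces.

Answer: AADADDADD

Derivation:
Simulating step by step:
  req#1 t=0s: ALLOW
  req#2 t=0s: ALLOW
  req#3 t=0s: DENY
  req#4 t=1s: ALLOW
  req#5 t=1s: DENY
  req#6 t=1s: DENY
  req#7 t=2s: ALLOW
  req#8 t=2s: DENY
  req#9 t=2s: DENY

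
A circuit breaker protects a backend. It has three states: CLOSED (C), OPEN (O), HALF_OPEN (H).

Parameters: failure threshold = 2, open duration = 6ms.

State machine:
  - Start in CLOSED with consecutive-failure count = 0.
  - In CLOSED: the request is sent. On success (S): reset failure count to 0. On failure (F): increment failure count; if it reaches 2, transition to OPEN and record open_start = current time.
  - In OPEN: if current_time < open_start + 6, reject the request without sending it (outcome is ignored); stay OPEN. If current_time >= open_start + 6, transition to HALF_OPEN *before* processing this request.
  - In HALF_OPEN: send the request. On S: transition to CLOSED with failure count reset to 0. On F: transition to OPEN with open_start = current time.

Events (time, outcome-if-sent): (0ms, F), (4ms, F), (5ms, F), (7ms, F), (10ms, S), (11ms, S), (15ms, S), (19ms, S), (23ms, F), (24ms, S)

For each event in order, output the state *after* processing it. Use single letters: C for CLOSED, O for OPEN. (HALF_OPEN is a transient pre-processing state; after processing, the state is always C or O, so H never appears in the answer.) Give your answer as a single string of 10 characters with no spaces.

Answer: COOOCCCCCC

Derivation:
State after each event:
  event#1 t=0ms outcome=F: state=CLOSED
  event#2 t=4ms outcome=F: state=OPEN
  event#3 t=5ms outcome=F: state=OPEN
  event#4 t=7ms outcome=F: state=OPEN
  event#5 t=10ms outcome=S: state=CLOSED
  event#6 t=11ms outcome=S: state=CLOSED
  event#7 t=15ms outcome=S: state=CLOSED
  event#8 t=19ms outcome=S: state=CLOSED
  event#9 t=23ms outcome=F: state=CLOSED
  event#10 t=24ms outcome=S: state=CLOSED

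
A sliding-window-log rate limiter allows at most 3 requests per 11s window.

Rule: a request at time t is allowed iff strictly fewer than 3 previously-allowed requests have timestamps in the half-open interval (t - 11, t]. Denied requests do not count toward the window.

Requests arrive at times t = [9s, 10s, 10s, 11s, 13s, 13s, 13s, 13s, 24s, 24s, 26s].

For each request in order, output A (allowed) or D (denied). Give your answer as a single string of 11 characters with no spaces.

Answer: AAADDDDDAAA

Derivation:
Tracking allowed requests in the window:
  req#1 t=9s: ALLOW
  req#2 t=10s: ALLOW
  req#3 t=10s: ALLOW
  req#4 t=11s: DENY
  req#5 t=13s: DENY
  req#6 t=13s: DENY
  req#7 t=13s: DENY
  req#8 t=13s: DENY
  req#9 t=24s: ALLOW
  req#10 t=24s: ALLOW
  req#11 t=26s: ALLOW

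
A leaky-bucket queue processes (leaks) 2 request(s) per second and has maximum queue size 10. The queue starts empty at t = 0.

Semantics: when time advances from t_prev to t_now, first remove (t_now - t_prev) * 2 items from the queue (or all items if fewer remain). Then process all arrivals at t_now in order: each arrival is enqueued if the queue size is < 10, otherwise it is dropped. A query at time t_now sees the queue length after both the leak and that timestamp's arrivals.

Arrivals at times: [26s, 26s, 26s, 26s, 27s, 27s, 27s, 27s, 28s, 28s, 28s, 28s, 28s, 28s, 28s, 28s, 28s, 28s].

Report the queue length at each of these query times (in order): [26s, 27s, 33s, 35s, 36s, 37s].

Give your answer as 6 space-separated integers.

Answer: 4 6 0 0 0 0

Derivation:
Queue lengths at query times:
  query t=26s: backlog = 4
  query t=27s: backlog = 6
  query t=33s: backlog = 0
  query t=35s: backlog = 0
  query t=36s: backlog = 0
  query t=37s: backlog = 0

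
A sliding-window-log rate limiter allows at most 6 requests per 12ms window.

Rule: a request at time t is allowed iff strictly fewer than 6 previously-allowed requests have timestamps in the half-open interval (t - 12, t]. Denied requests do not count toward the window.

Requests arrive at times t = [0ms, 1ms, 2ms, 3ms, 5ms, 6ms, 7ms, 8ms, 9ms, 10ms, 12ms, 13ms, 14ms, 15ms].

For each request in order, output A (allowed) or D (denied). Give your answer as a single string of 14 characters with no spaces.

Answer: AAAAAADDDDAAAA

Derivation:
Tracking allowed requests in the window:
  req#1 t=0ms: ALLOW
  req#2 t=1ms: ALLOW
  req#3 t=2ms: ALLOW
  req#4 t=3ms: ALLOW
  req#5 t=5ms: ALLOW
  req#6 t=6ms: ALLOW
  req#7 t=7ms: DENY
  req#8 t=8ms: DENY
  req#9 t=9ms: DENY
  req#10 t=10ms: DENY
  req#11 t=12ms: ALLOW
  req#12 t=13ms: ALLOW
  req#13 t=14ms: ALLOW
  req#14 t=15ms: ALLOW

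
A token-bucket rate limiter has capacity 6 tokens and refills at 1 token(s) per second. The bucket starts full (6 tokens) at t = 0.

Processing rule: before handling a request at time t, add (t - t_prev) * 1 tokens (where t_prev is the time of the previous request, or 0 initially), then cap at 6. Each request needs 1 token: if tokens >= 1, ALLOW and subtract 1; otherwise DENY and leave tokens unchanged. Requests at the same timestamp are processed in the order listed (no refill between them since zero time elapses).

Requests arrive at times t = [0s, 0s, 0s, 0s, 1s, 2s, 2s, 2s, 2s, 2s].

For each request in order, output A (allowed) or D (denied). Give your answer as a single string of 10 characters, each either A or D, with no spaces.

Answer: AAAAAAAADD

Derivation:
Simulating step by step:
  req#1 t=0s: ALLOW
  req#2 t=0s: ALLOW
  req#3 t=0s: ALLOW
  req#4 t=0s: ALLOW
  req#5 t=1s: ALLOW
  req#6 t=2s: ALLOW
  req#7 t=2s: ALLOW
  req#8 t=2s: ALLOW
  req#9 t=2s: DENY
  req#10 t=2s: DENY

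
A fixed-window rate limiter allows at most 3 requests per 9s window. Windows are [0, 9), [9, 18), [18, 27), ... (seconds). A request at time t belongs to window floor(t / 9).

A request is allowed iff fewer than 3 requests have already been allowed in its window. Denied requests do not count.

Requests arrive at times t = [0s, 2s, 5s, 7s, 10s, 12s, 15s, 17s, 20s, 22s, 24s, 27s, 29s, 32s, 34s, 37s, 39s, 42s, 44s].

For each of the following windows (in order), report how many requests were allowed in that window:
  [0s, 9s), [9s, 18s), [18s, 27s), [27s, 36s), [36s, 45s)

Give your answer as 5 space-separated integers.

Answer: 3 3 3 3 3

Derivation:
Processing requests:
  req#1 t=0s (window 0): ALLOW
  req#2 t=2s (window 0): ALLOW
  req#3 t=5s (window 0): ALLOW
  req#4 t=7s (window 0): DENY
  req#5 t=10s (window 1): ALLOW
  req#6 t=12s (window 1): ALLOW
  req#7 t=15s (window 1): ALLOW
  req#8 t=17s (window 1): DENY
  req#9 t=20s (window 2): ALLOW
  req#10 t=22s (window 2): ALLOW
  req#11 t=24s (window 2): ALLOW
  req#12 t=27s (window 3): ALLOW
  req#13 t=29s (window 3): ALLOW
  req#14 t=32s (window 3): ALLOW
  req#15 t=34s (window 3): DENY
  req#16 t=37s (window 4): ALLOW
  req#17 t=39s (window 4): ALLOW
  req#18 t=42s (window 4): ALLOW
  req#19 t=44s (window 4): DENY

Allowed counts by window: 3 3 3 3 3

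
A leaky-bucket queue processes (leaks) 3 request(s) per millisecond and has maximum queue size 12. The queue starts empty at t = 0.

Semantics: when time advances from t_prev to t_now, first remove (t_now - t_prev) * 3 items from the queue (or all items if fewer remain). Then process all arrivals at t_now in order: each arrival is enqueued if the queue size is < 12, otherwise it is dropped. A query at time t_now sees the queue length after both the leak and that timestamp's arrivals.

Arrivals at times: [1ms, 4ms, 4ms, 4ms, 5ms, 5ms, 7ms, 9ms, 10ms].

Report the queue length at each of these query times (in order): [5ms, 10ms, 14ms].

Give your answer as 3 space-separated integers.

Answer: 2 1 0

Derivation:
Queue lengths at query times:
  query t=5ms: backlog = 2
  query t=10ms: backlog = 1
  query t=14ms: backlog = 0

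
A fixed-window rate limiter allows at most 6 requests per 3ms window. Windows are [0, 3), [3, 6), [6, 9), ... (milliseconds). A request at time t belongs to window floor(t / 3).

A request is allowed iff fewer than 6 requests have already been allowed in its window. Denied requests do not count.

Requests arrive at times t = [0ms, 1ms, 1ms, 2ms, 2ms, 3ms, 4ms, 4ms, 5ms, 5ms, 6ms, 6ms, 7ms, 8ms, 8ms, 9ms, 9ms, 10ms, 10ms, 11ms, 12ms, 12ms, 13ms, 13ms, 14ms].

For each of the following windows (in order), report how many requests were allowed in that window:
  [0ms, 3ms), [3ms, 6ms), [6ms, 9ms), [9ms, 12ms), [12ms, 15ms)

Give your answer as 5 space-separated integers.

Processing requests:
  req#1 t=0ms (window 0): ALLOW
  req#2 t=1ms (window 0): ALLOW
  req#3 t=1ms (window 0): ALLOW
  req#4 t=2ms (window 0): ALLOW
  req#5 t=2ms (window 0): ALLOW
  req#6 t=3ms (window 1): ALLOW
  req#7 t=4ms (window 1): ALLOW
  req#8 t=4ms (window 1): ALLOW
  req#9 t=5ms (window 1): ALLOW
  req#10 t=5ms (window 1): ALLOW
  req#11 t=6ms (window 2): ALLOW
  req#12 t=6ms (window 2): ALLOW
  req#13 t=7ms (window 2): ALLOW
  req#14 t=8ms (window 2): ALLOW
  req#15 t=8ms (window 2): ALLOW
  req#16 t=9ms (window 3): ALLOW
  req#17 t=9ms (window 3): ALLOW
  req#18 t=10ms (window 3): ALLOW
  req#19 t=10ms (window 3): ALLOW
  req#20 t=11ms (window 3): ALLOW
  req#21 t=12ms (window 4): ALLOW
  req#22 t=12ms (window 4): ALLOW
  req#23 t=13ms (window 4): ALLOW
  req#24 t=13ms (window 4): ALLOW
  req#25 t=14ms (window 4): ALLOW

Allowed counts by window: 5 5 5 5 5

Answer: 5 5 5 5 5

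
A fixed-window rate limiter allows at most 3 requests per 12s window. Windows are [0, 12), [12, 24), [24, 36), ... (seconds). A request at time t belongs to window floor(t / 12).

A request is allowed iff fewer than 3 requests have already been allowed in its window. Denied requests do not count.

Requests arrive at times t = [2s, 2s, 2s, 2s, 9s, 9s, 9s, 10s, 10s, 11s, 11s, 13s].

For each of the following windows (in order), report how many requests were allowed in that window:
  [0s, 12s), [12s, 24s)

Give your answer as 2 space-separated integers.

Processing requests:
  req#1 t=2s (window 0): ALLOW
  req#2 t=2s (window 0): ALLOW
  req#3 t=2s (window 0): ALLOW
  req#4 t=2s (window 0): DENY
  req#5 t=9s (window 0): DENY
  req#6 t=9s (window 0): DENY
  req#7 t=9s (window 0): DENY
  req#8 t=10s (window 0): DENY
  req#9 t=10s (window 0): DENY
  req#10 t=11s (window 0): DENY
  req#11 t=11s (window 0): DENY
  req#12 t=13s (window 1): ALLOW

Allowed counts by window: 3 1

Answer: 3 1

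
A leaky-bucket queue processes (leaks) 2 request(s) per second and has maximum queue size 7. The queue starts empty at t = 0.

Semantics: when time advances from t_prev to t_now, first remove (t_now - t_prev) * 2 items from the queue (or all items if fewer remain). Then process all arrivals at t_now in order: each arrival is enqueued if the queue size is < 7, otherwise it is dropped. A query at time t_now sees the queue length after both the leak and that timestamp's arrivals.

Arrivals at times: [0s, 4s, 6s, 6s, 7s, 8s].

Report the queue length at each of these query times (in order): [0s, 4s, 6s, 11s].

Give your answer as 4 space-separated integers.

Queue lengths at query times:
  query t=0s: backlog = 1
  query t=4s: backlog = 1
  query t=6s: backlog = 2
  query t=11s: backlog = 0

Answer: 1 1 2 0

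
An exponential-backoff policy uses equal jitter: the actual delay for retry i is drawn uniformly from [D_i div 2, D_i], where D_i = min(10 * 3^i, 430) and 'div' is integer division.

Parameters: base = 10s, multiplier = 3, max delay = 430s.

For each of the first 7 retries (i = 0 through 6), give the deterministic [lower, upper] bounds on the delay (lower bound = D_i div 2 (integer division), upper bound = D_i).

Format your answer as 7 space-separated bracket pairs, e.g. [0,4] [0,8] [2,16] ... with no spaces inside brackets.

Computing bounds per retry:
  i=0: D_i=min(10*3^0,430)=10, bounds=[5,10]
  i=1: D_i=min(10*3^1,430)=30, bounds=[15,30]
  i=2: D_i=min(10*3^2,430)=90, bounds=[45,90]
  i=3: D_i=min(10*3^3,430)=270, bounds=[135,270]
  i=4: D_i=min(10*3^4,430)=430, bounds=[215,430]
  i=5: D_i=min(10*3^5,430)=430, bounds=[215,430]
  i=6: D_i=min(10*3^6,430)=430, bounds=[215,430]

Answer: [5,10] [15,30] [45,90] [135,270] [215,430] [215,430] [215,430]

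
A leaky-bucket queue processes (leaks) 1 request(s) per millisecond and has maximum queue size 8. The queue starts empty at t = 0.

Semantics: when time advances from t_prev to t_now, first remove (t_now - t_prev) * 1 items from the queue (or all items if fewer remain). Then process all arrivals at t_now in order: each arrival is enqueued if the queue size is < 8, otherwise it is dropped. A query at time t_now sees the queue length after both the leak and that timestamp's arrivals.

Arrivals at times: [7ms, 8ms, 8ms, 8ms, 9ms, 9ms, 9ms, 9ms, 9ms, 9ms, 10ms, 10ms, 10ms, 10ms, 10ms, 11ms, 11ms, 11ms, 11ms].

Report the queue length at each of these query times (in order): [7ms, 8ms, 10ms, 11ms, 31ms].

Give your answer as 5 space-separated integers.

Queue lengths at query times:
  query t=7ms: backlog = 1
  query t=8ms: backlog = 3
  query t=10ms: backlog = 8
  query t=11ms: backlog = 8
  query t=31ms: backlog = 0

Answer: 1 3 8 8 0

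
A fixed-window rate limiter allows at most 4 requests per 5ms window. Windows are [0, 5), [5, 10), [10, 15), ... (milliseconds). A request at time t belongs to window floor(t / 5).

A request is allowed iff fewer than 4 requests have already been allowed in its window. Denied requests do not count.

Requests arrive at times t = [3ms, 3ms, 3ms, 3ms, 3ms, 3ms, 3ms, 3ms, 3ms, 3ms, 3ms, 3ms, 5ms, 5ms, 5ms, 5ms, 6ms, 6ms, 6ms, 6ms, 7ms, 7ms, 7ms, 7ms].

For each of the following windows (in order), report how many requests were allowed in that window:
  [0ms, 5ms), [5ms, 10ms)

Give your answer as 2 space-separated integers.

Answer: 4 4

Derivation:
Processing requests:
  req#1 t=3ms (window 0): ALLOW
  req#2 t=3ms (window 0): ALLOW
  req#3 t=3ms (window 0): ALLOW
  req#4 t=3ms (window 0): ALLOW
  req#5 t=3ms (window 0): DENY
  req#6 t=3ms (window 0): DENY
  req#7 t=3ms (window 0): DENY
  req#8 t=3ms (window 0): DENY
  req#9 t=3ms (window 0): DENY
  req#10 t=3ms (window 0): DENY
  req#11 t=3ms (window 0): DENY
  req#12 t=3ms (window 0): DENY
  req#13 t=5ms (window 1): ALLOW
  req#14 t=5ms (window 1): ALLOW
  req#15 t=5ms (window 1): ALLOW
  req#16 t=5ms (window 1): ALLOW
  req#17 t=6ms (window 1): DENY
  req#18 t=6ms (window 1): DENY
  req#19 t=6ms (window 1): DENY
  req#20 t=6ms (window 1): DENY
  req#21 t=7ms (window 1): DENY
  req#22 t=7ms (window 1): DENY
  req#23 t=7ms (window 1): DENY
  req#24 t=7ms (window 1): DENY

Allowed counts by window: 4 4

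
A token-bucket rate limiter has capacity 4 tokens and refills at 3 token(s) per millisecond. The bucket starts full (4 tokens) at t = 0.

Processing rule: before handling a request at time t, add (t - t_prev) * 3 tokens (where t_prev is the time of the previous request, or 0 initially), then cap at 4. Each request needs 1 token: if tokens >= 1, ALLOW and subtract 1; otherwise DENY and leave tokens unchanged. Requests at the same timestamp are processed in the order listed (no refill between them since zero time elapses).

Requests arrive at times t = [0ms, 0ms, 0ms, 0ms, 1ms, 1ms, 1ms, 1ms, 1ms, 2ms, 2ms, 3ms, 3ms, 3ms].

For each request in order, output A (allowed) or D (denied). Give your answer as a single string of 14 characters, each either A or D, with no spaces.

Answer: AAAAAAADDAAAAA

Derivation:
Simulating step by step:
  req#1 t=0ms: ALLOW
  req#2 t=0ms: ALLOW
  req#3 t=0ms: ALLOW
  req#4 t=0ms: ALLOW
  req#5 t=1ms: ALLOW
  req#6 t=1ms: ALLOW
  req#7 t=1ms: ALLOW
  req#8 t=1ms: DENY
  req#9 t=1ms: DENY
  req#10 t=2ms: ALLOW
  req#11 t=2ms: ALLOW
  req#12 t=3ms: ALLOW
  req#13 t=3ms: ALLOW
  req#14 t=3ms: ALLOW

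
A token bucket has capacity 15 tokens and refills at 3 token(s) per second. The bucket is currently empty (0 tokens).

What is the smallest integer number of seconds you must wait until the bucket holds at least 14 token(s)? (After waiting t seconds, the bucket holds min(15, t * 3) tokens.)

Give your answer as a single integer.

Answer: 5

Derivation:
Need t * 3 >= 14, so t >= 14/3.
Smallest integer t = ceil(14/3) = 5.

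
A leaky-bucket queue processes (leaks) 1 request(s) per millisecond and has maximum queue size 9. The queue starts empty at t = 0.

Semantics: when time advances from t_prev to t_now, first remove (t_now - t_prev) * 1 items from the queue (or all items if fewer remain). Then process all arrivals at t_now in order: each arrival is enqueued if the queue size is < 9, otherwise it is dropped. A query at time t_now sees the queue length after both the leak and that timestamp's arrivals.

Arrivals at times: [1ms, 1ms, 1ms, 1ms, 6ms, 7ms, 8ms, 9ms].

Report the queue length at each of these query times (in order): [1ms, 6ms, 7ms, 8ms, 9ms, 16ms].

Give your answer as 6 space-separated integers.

Answer: 4 1 1 1 1 0

Derivation:
Queue lengths at query times:
  query t=1ms: backlog = 4
  query t=6ms: backlog = 1
  query t=7ms: backlog = 1
  query t=8ms: backlog = 1
  query t=9ms: backlog = 1
  query t=16ms: backlog = 0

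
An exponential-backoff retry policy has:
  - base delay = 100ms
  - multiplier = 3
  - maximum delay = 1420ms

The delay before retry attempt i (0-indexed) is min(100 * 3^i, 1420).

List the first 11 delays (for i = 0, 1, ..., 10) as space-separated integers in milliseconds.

Answer: 100 300 900 1420 1420 1420 1420 1420 1420 1420 1420

Derivation:
Computing each delay:
  i=0: min(100*3^0, 1420) = 100
  i=1: min(100*3^1, 1420) = 300
  i=2: min(100*3^2, 1420) = 900
  i=3: min(100*3^3, 1420) = 1420
  i=4: min(100*3^4, 1420) = 1420
  i=5: min(100*3^5, 1420) = 1420
  i=6: min(100*3^6, 1420) = 1420
  i=7: min(100*3^7, 1420) = 1420
  i=8: min(100*3^8, 1420) = 1420
  i=9: min(100*3^9, 1420) = 1420
  i=10: min(100*3^10, 1420) = 1420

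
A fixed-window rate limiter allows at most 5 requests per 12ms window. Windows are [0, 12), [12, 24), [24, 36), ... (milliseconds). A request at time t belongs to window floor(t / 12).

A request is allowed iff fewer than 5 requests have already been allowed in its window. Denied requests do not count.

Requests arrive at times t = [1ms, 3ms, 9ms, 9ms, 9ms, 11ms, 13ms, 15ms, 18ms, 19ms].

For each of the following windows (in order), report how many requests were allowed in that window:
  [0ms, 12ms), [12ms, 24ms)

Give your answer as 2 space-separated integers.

Answer: 5 4

Derivation:
Processing requests:
  req#1 t=1ms (window 0): ALLOW
  req#2 t=3ms (window 0): ALLOW
  req#3 t=9ms (window 0): ALLOW
  req#4 t=9ms (window 0): ALLOW
  req#5 t=9ms (window 0): ALLOW
  req#6 t=11ms (window 0): DENY
  req#7 t=13ms (window 1): ALLOW
  req#8 t=15ms (window 1): ALLOW
  req#9 t=18ms (window 1): ALLOW
  req#10 t=19ms (window 1): ALLOW

Allowed counts by window: 5 4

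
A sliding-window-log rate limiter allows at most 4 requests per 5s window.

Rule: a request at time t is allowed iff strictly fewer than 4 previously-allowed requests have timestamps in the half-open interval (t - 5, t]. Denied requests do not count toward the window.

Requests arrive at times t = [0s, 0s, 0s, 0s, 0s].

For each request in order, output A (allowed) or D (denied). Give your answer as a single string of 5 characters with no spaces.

Answer: AAAAD

Derivation:
Tracking allowed requests in the window:
  req#1 t=0s: ALLOW
  req#2 t=0s: ALLOW
  req#3 t=0s: ALLOW
  req#4 t=0s: ALLOW
  req#5 t=0s: DENY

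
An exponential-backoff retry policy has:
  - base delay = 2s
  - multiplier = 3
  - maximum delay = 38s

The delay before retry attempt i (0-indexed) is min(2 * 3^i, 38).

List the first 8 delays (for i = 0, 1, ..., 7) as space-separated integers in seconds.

Answer: 2 6 18 38 38 38 38 38

Derivation:
Computing each delay:
  i=0: min(2*3^0, 38) = 2
  i=1: min(2*3^1, 38) = 6
  i=2: min(2*3^2, 38) = 18
  i=3: min(2*3^3, 38) = 38
  i=4: min(2*3^4, 38) = 38
  i=5: min(2*3^5, 38) = 38
  i=6: min(2*3^6, 38) = 38
  i=7: min(2*3^7, 38) = 38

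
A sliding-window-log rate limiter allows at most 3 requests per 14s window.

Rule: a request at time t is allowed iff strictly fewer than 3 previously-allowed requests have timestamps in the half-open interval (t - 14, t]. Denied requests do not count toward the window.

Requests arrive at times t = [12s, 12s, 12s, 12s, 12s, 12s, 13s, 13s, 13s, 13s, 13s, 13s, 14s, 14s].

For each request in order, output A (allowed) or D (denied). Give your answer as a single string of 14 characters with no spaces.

Tracking allowed requests in the window:
  req#1 t=12s: ALLOW
  req#2 t=12s: ALLOW
  req#3 t=12s: ALLOW
  req#4 t=12s: DENY
  req#5 t=12s: DENY
  req#6 t=12s: DENY
  req#7 t=13s: DENY
  req#8 t=13s: DENY
  req#9 t=13s: DENY
  req#10 t=13s: DENY
  req#11 t=13s: DENY
  req#12 t=13s: DENY
  req#13 t=14s: DENY
  req#14 t=14s: DENY

Answer: AAADDDDDDDDDDD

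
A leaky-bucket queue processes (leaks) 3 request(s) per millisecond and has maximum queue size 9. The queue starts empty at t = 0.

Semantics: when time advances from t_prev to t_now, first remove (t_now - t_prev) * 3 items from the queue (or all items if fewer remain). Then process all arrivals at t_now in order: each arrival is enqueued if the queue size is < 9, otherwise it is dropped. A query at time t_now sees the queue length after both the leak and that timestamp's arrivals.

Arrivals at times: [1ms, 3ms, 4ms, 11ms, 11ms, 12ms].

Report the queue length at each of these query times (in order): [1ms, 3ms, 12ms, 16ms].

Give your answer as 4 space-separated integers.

Answer: 1 1 1 0

Derivation:
Queue lengths at query times:
  query t=1ms: backlog = 1
  query t=3ms: backlog = 1
  query t=12ms: backlog = 1
  query t=16ms: backlog = 0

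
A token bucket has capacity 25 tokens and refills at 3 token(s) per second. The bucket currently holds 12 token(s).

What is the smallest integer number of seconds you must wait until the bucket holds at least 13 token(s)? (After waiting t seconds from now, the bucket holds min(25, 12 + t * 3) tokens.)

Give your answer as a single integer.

Need 12 + t * 3 >= 13, so t >= 1/3.
Smallest integer t = ceil(1/3) = 1.

Answer: 1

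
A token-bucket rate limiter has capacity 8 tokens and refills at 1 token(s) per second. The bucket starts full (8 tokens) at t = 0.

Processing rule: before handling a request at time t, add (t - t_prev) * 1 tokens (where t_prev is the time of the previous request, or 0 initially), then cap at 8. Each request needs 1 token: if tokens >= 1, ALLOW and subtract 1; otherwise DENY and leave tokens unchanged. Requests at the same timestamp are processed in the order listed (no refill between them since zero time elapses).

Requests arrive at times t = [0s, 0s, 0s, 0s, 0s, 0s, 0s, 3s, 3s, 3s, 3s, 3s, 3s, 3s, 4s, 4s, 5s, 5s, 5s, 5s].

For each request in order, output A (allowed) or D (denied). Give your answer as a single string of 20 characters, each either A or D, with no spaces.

Answer: AAAAAAAAAAADDDADADDD

Derivation:
Simulating step by step:
  req#1 t=0s: ALLOW
  req#2 t=0s: ALLOW
  req#3 t=0s: ALLOW
  req#4 t=0s: ALLOW
  req#5 t=0s: ALLOW
  req#6 t=0s: ALLOW
  req#7 t=0s: ALLOW
  req#8 t=3s: ALLOW
  req#9 t=3s: ALLOW
  req#10 t=3s: ALLOW
  req#11 t=3s: ALLOW
  req#12 t=3s: DENY
  req#13 t=3s: DENY
  req#14 t=3s: DENY
  req#15 t=4s: ALLOW
  req#16 t=4s: DENY
  req#17 t=5s: ALLOW
  req#18 t=5s: DENY
  req#19 t=5s: DENY
  req#20 t=5s: DENY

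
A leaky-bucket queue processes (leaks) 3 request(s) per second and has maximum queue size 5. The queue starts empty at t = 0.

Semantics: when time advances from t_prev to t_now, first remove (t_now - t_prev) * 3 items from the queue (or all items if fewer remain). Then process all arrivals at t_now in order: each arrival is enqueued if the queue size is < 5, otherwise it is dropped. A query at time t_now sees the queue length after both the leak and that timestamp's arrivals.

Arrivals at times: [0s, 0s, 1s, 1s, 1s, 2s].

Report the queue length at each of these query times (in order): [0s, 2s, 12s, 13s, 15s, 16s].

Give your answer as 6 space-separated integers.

Queue lengths at query times:
  query t=0s: backlog = 2
  query t=2s: backlog = 1
  query t=12s: backlog = 0
  query t=13s: backlog = 0
  query t=15s: backlog = 0
  query t=16s: backlog = 0

Answer: 2 1 0 0 0 0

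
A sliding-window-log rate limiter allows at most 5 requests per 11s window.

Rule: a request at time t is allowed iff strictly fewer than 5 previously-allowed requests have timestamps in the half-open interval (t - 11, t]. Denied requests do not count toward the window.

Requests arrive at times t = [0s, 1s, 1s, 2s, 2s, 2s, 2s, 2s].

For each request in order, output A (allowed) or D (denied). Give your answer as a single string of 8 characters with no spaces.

Tracking allowed requests in the window:
  req#1 t=0s: ALLOW
  req#2 t=1s: ALLOW
  req#3 t=1s: ALLOW
  req#4 t=2s: ALLOW
  req#5 t=2s: ALLOW
  req#6 t=2s: DENY
  req#7 t=2s: DENY
  req#8 t=2s: DENY

Answer: AAAAADDD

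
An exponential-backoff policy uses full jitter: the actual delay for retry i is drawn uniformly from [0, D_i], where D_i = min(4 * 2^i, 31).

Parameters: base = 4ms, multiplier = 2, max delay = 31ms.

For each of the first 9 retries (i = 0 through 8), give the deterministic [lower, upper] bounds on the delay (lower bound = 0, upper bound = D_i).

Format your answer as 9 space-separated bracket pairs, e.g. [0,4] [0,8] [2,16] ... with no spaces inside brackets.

Computing bounds per retry:
  i=0: D_i=min(4*2^0,31)=4, bounds=[0,4]
  i=1: D_i=min(4*2^1,31)=8, bounds=[0,8]
  i=2: D_i=min(4*2^2,31)=16, bounds=[0,16]
  i=3: D_i=min(4*2^3,31)=31, bounds=[0,31]
  i=4: D_i=min(4*2^4,31)=31, bounds=[0,31]
  i=5: D_i=min(4*2^5,31)=31, bounds=[0,31]
  i=6: D_i=min(4*2^6,31)=31, bounds=[0,31]
  i=7: D_i=min(4*2^7,31)=31, bounds=[0,31]
  i=8: D_i=min(4*2^8,31)=31, bounds=[0,31]

Answer: [0,4] [0,8] [0,16] [0,31] [0,31] [0,31] [0,31] [0,31] [0,31]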